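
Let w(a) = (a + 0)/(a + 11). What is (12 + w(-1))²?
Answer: 14161/100 ≈ 141.61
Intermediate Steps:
w(a) = a/(11 + a)
(12 + w(-1))² = (12 - 1/(11 - 1))² = (12 - 1/10)² = (12 - 1*⅒)² = (12 - ⅒)² = (119/10)² = 14161/100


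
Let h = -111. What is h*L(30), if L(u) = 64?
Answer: -7104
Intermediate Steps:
h*L(30) = -111*64 = -7104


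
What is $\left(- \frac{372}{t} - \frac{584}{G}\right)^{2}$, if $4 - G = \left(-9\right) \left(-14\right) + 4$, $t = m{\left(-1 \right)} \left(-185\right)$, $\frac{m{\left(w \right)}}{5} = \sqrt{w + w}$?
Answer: $\frac{72679386952}{3395975625} - \frac{36208 i \sqrt{2}}{19425} \approx 21.402 - 2.6361 i$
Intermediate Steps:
$m{\left(w \right)} = 5 \sqrt{2} \sqrt{w}$ ($m{\left(w \right)} = 5 \sqrt{w + w} = 5 \sqrt{2 w} = 5 \sqrt{2} \sqrt{w}$)
$t = - 925 i \sqrt{2}$ ($t = 5 \sqrt{2} \sqrt{-1} \left(-185\right) = 5 \sqrt{2} i \left(-185\right) = 5 i \sqrt{2} \left(-185\right) = - 925 i \sqrt{2} \approx - 1308.1 i$)
$G = -126$ ($G = 4 - \left(\left(-9\right) \left(-14\right) + 4\right) = 4 - \left(126 + 4\right) = 4 - 130 = -126$)
$\left(- \frac{372}{t} - \frac{584}{G}\right)^{2} = \left(- \frac{372}{\left(-925\right) i \sqrt{2}} - \frac{584}{-126}\right)^{2} = \left(- 372 \frac{i \sqrt{2}}{1850} - - \frac{292}{63}\right)^{2} = \left(- \frac{186 i \sqrt{2}}{925} + \frac{292}{63}\right)^{2} = \left(\frac{292}{63} - \frac{186 i \sqrt{2}}{925}\right)^{2}$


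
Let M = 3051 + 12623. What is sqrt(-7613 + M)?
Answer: sqrt(8061) ≈ 89.783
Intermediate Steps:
M = 15674
sqrt(-7613 + M) = sqrt(-7613 + 15674) = sqrt(8061)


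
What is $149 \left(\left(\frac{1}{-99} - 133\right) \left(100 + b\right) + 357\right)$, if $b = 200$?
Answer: $- \frac{194447831}{33} \approx -5.8924 \cdot 10^{6}$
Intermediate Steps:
$149 \left(\left(\frac{1}{-99} - 133\right) \left(100 + b\right) + 357\right) = 149 \left(\left(\frac{1}{-99} - 133\right) \left(100 + 200\right) + 357\right) = 149 \left(\left(- \frac{1}{99} - 133\right) 300 + 357\right) = 149 \left(\left(- \frac{13168}{99}\right) 300 + 357\right) = 149 \left(- \frac{1316800}{33} + 357\right) = 149 \left(- \frac{1305019}{33}\right) = - \frac{194447831}{33}$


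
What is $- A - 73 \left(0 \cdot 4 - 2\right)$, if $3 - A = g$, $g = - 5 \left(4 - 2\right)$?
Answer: $133$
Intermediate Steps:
$g = -10$ ($g = \left(-5\right) 2 = -10$)
$A = 13$ ($A = 3 - -10 = 3 + 10 = 13$)
$- A - 73 \left(0 \cdot 4 - 2\right) = \left(-1\right) 13 - 73 \left(0 \cdot 4 - 2\right) = -13 - 73 \left(0 - 2\right) = -13 - -146 = -13 + 146 = 133$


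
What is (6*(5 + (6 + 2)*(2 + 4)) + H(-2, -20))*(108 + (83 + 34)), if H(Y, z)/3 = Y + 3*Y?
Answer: 66150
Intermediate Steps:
H(Y, z) = 12*Y (H(Y, z) = 3*(Y + 3*Y) = 3*(4*Y) = 12*Y)
(6*(5 + (6 + 2)*(2 + 4)) + H(-2, -20))*(108 + (83 + 34)) = (6*(5 + (6 + 2)*(2 + 4)) + 12*(-2))*(108 + (83 + 34)) = (6*(5 + 8*6) - 24)*(108 + 117) = (6*(5 + 48) - 24)*225 = (6*53 - 24)*225 = (318 - 24)*225 = 294*225 = 66150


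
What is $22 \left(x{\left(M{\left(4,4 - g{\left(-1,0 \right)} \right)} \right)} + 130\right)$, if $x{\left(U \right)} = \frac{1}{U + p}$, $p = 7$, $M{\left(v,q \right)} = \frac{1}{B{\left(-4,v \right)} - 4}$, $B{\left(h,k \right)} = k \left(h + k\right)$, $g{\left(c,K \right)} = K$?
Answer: $\frac{77308}{27} \approx 2863.3$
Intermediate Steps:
$M{\left(v,q \right)} = \frac{1}{-4 + v \left(-4 + v\right)}$ ($M{\left(v,q \right)} = \frac{1}{v \left(-4 + v\right) - 4} = \frac{1}{-4 + v \left(-4 + v\right)}$)
$x{\left(U \right)} = \frac{1}{7 + U}$ ($x{\left(U \right)} = \frac{1}{U + 7} = \frac{1}{7 + U}$)
$22 \left(x{\left(M{\left(4,4 - g{\left(-1,0 \right)} \right)} \right)} + 130\right) = 22 \left(\frac{1}{7 + \frac{1}{-4 + 4 \left(-4 + 4\right)}} + 130\right) = 22 \left(\frac{1}{7 + \frac{1}{-4 + 4 \cdot 0}} + 130\right) = 22 \left(\frac{1}{7 + \frac{1}{-4 + 0}} + 130\right) = 22 \left(\frac{1}{7 + \frac{1}{-4}} + 130\right) = 22 \left(\frac{1}{7 - \frac{1}{4}} + 130\right) = 22 \left(\frac{1}{\frac{27}{4}} + 130\right) = 22 \left(\frac{4}{27} + 130\right) = 22 \cdot \frac{3514}{27} = \frac{77308}{27}$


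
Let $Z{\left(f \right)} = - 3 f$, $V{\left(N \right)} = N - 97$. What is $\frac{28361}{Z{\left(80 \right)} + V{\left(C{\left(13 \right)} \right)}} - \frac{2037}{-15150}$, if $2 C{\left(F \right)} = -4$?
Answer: $- \frac{142992869}{1711950} \approx -83.526$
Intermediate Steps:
$C{\left(F \right)} = -2$ ($C{\left(F \right)} = \frac{1}{2} \left(-4\right) = -2$)
$V{\left(N \right)} = -97 + N$
$\frac{28361}{Z{\left(80 \right)} + V{\left(C{\left(13 \right)} \right)}} - \frac{2037}{-15150} = \frac{28361}{\left(-3\right) 80 - 99} - \frac{2037}{-15150} = \frac{28361}{-240 - 99} - - \frac{679}{5050} = \frac{28361}{-339} + \frac{679}{5050} = 28361 \left(- \frac{1}{339}\right) + \frac{679}{5050} = - \frac{28361}{339} + \frac{679}{5050} = - \frac{142992869}{1711950}$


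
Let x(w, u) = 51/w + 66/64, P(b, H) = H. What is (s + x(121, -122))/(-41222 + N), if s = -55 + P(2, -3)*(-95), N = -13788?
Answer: -179237/42599744 ≈ -0.0042075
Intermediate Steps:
s = 230 (s = -55 - 3*(-95) = -55 + 285 = 230)
x(w, u) = 33/32 + 51/w (x(w, u) = 51/w + 66*(1/64) = 51/w + 33/32 = 33/32 + 51/w)
(s + x(121, -122))/(-41222 + N) = (230 + (33/32 + 51/121))/(-41222 - 13788) = (230 + (33/32 + 51*(1/121)))/(-55010) = (230 + (33/32 + 51/121))*(-1/55010) = (230 + 5625/3872)*(-1/55010) = (896185/3872)*(-1/55010) = -179237/42599744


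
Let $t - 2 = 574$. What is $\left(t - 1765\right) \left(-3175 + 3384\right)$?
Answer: $-248501$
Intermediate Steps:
$t = 576$ ($t = 2 + 574 = 576$)
$\left(t - 1765\right) \left(-3175 + 3384\right) = \left(576 - 1765\right) \left(-3175 + 3384\right) = \left(-1189\right) 209 = -248501$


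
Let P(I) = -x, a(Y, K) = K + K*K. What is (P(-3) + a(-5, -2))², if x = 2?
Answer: 0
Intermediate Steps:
a(Y, K) = K + K²
P(I) = -2 (P(I) = -1*2 = -2)
(P(-3) + a(-5, -2))² = (-2 - 2*(1 - 2))² = (-2 - 2*(-1))² = (-2 + 2)² = 0² = 0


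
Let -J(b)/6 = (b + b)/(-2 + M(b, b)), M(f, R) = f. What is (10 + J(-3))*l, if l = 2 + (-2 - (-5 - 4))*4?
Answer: 84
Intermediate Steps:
J(b) = -12*b/(-2 + b) (J(b) = -6*(b + b)/(-2 + b) = -6*2*b/(-2 + b) = -12*b/(-2 + b))
l = 30 (l = 2 + (-2 - 1*(-9))*4 = 2 + (-2 + 9)*4 = 2 + 7*4 = 2 + 28 = 30)
(10 + J(-3))*l = (10 - 12*(-3)/(-2 - 3))*30 = (10 - 12*(-3)/(-5))*30 = (10 - 12*(-3)*(-⅕))*30 = (10 - 36/5)*30 = (14/5)*30 = 84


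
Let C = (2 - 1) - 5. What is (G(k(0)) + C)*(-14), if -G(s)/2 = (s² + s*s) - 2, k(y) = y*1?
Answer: 0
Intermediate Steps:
C = -4 (C = 1 - 5 = -4)
k(y) = y
G(s) = 4 - 4*s² (G(s) = -2*((s² + s*s) - 2) = -2*((s² + s²) - 2) = -2*(2*s² - 2) = -2*(-2 + 2*s²) = 4 - 4*s²)
(G(k(0)) + C)*(-14) = ((4 - 4*0²) - 4)*(-14) = ((4 - 4*0) - 4)*(-14) = ((4 + 0) - 4)*(-14) = (4 - 4)*(-14) = 0*(-14) = 0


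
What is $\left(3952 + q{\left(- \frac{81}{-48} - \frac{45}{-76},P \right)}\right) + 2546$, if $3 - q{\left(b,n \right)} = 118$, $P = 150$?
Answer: $6383$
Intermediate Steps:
$q{\left(b,n \right)} = -115$ ($q{\left(b,n \right)} = 3 - 118 = -115$)
$\left(3952 + q{\left(- \frac{81}{-48} - \frac{45}{-76},P \right)}\right) + 2546 = \left(3952 - 115\right) + 2546 = 3837 + 2546 = 6383$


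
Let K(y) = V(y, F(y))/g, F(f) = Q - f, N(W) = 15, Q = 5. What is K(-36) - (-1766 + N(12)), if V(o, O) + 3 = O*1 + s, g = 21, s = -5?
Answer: 12268/7 ≈ 1752.6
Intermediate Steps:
F(f) = 5 - f
V(o, O) = -8 + O (V(o, O) = -3 + (O*1 - 5) = -3 + (O - 5) = -3 + (-5 + O) = -8 + O)
K(y) = -1/7 - y/21 (K(y) = (-8 + (5 - y))/21 = (-3 - y)*(1/21) = -1/7 - y/21)
K(-36) - (-1766 + N(12)) = (-1/7 - 1/21*(-36)) - (-1766 + 15) = (-1/7 + 12/7) - 1*(-1751) = 11/7 + 1751 = 12268/7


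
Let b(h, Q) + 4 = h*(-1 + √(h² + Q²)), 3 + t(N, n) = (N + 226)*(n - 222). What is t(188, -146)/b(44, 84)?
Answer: -457065/1087888 - 1675905*√562/1087888 ≈ -36.940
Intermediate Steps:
t(N, n) = -3 + (-222 + n)*(226 + N) (t(N, n) = -3 + (N + 226)*(n - 222) = -3 + (226 + N)*(-222 + n) = -3 + (-222 + n)*(226 + N))
b(h, Q) = -4 + h*(-1 + √(Q² + h²)) (b(h, Q) = -4 + h*(-1 + √(h² + Q²)) = -4 + h*(-1 + √(Q² + h²)))
t(188, -146)/b(44, 84) = (-50175 - 222*188 + 226*(-146) + 188*(-146))/(-4 - 1*44 + 44*√(84² + 44²)) = (-50175 - 41736 - 32996 - 27448)/(-4 - 44 + 44*√(7056 + 1936)) = -152355/(-4 - 44 + 44*√8992) = -152355/(-4 - 44 + 44*(4*√562)) = -152355/(-4 - 44 + 176*√562) = -152355/(-48 + 176*√562)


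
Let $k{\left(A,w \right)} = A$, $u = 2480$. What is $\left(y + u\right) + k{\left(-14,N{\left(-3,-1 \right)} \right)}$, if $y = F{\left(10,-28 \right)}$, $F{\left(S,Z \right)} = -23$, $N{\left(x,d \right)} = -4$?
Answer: $2443$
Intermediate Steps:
$y = -23$
$\left(y + u\right) + k{\left(-14,N{\left(-3,-1 \right)} \right)} = \left(-23 + 2480\right) - 14 = 2457 - 14 = 2443$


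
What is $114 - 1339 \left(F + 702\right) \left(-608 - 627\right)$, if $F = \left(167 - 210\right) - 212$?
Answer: $739188369$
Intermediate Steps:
$F = -255$ ($F = -43 - 212 = -255$)
$114 - 1339 \left(F + 702\right) \left(-608 - 627\right) = 114 - 1339 \left(-255 + 702\right) \left(-608 - 627\right) = 114 - 1339 \cdot 447 \left(-1235\right) = 114 - -739188255 = 114 + 739188255 = 739188369$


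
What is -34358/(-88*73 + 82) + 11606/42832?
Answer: 386306777/67910136 ≈ 5.6885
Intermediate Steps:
-34358/(-88*73 + 82) + 11606/42832 = -34358/(-6424 + 82) + 11606*(1/42832) = -34358/(-6342) + 5803/21416 = -34358*(-1/6342) + 5803/21416 = 17179/3171 + 5803/21416 = 386306777/67910136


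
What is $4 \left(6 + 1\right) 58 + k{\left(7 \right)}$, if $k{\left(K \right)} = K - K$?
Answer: $1624$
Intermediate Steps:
$k{\left(K \right)} = 0$
$4 \left(6 + 1\right) 58 + k{\left(7 \right)} = 4 \left(6 + 1\right) 58 + 0 = 4 \cdot 7 \cdot 58 + 0 = 28 \cdot 58 + 0 = 1624 + 0 = 1624$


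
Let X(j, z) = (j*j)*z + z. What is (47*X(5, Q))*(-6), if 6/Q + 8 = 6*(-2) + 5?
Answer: 14664/5 ≈ 2932.8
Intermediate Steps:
Q = -2/5 (Q = 6/(-8 + (6*(-2) + 5)) = 6/(-8 + (-12 + 5)) = 6/(-8 - 7) = 6/(-15) = 6*(-1/15) = -2/5 ≈ -0.40000)
X(j, z) = z + z*j**2 (X(j, z) = j**2*z + z = z*j**2 + z = z + z*j**2)
(47*X(5, Q))*(-6) = (47*(-2*(1 + 5**2)/5))*(-6) = (47*(-2*(1 + 25)/5))*(-6) = (47*(-2/5*26))*(-6) = (47*(-52/5))*(-6) = -2444/5*(-6) = 14664/5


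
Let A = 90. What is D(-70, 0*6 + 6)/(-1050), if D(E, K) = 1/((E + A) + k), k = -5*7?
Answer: 1/15750 ≈ 6.3492e-5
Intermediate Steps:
k = -35
D(E, K) = 1/(55 + E) (D(E, K) = 1/((E + 90) - 35) = 1/((90 + E) - 35) = 1/(55 + E))
D(-70, 0*6 + 6)/(-1050) = 1/((55 - 70)*(-1050)) = -1/1050/(-15) = -1/15*(-1/1050) = 1/15750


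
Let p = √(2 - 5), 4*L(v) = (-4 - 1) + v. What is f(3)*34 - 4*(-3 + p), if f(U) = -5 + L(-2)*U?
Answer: -673/2 - 4*I*√3 ≈ -336.5 - 6.9282*I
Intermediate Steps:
L(v) = -5/4 + v/4 (L(v) = ((-4 - 1) + v)/4 = (-5 + v)/4 = -5/4 + v/4)
f(U) = -5 - 7*U/4 (f(U) = -5 + (-5/4 + (¼)*(-2))*U = -5 + (-5/4 - ½)*U = -5 - 7*U/4)
p = I*√3 (p = √(-3) = I*√3 ≈ 1.732*I)
f(3)*34 - 4*(-3 + p) = (-5 - 7/4*3)*34 - 4*(-3 + I*√3) = (-5 - 21/4)*34 + (12 - 4*I*√3) = -41/4*34 + (12 - 4*I*√3) = -697/2 + (12 - 4*I*√3) = -673/2 - 4*I*√3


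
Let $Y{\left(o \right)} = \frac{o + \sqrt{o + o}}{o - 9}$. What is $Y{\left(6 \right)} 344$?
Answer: $-688 - \frac{688 \sqrt{3}}{3} \approx -1085.2$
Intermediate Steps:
$Y{\left(o \right)} = \frac{o + \sqrt{2} \sqrt{o}}{-9 + o}$ ($Y{\left(o \right)} = \frac{o + \sqrt{2 o}}{-9 + o} = \frac{o + \sqrt{2} \sqrt{o}}{-9 + o}$)
$Y{\left(6 \right)} 344 = \frac{6 + \sqrt{2} \sqrt{6}}{-9 + 6} \cdot 344 = \frac{6 + 2 \sqrt{3}}{-3} \cdot 344 = - \frac{6 + 2 \sqrt{3}}{3} \cdot 344 = \left(-2 - \frac{2 \sqrt{3}}{3}\right) 344 = -688 - \frac{688 \sqrt{3}}{3}$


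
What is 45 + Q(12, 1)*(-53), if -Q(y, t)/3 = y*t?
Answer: 1953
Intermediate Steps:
Q(y, t) = -3*t*y (Q(y, t) = -3*y*t = -3*t*y)
45 + Q(12, 1)*(-53) = 45 - 3*1*12*(-53) = 45 - 36*(-53) = 45 + 1908 = 1953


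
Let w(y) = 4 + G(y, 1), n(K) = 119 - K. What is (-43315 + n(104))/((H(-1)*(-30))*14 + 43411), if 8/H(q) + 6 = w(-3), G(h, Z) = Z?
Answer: -43300/46771 ≈ -0.92579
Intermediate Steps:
w(y) = 5 (w(y) = 4 + 1 = 5)
H(q) = -8 (H(q) = 8/(-6 + 5) = 8/(-1) = 8*(-1) = -8)
(-43315 + n(104))/((H(-1)*(-30))*14 + 43411) = (-43315 + (119 - 1*104))/(-8*(-30)*14 + 43411) = (-43315 + (119 - 104))/(240*14 + 43411) = (-43315 + 15)/(3360 + 43411) = -43300/46771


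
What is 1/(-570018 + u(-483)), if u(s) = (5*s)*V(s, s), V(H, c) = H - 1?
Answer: 1/598842 ≈ 1.6699e-6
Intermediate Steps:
V(H, c) = -1 + H
u(s) = 5*s*(-1 + s) (u(s) = (5*s)*(-1 + s) = 5*s*(-1 + s))
1/(-570018 + u(-483)) = 1/(-570018 + 5*(-483)*(-1 - 483)) = 1/(-570018 + 5*(-483)*(-484)) = 1/(-570018 + 1168860) = 1/598842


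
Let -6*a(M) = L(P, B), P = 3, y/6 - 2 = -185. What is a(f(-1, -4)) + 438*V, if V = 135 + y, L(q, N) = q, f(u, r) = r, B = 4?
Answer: -843589/2 ≈ -4.2179e+5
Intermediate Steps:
y = -1098 (y = 12 + 6*(-185) = 12 - 1110 = -1098)
a(M) = -½ (a(M) = -⅙*3 = -½)
V = -963 (V = 135 - 1098 = -963)
a(f(-1, -4)) + 438*V = -½ + 438*(-963) = -½ - 421794 = -843589/2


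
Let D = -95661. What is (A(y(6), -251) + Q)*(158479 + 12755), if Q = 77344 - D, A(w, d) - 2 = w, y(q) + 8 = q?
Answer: 29624338170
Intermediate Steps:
y(q) = -8 + q
A(w, d) = 2 + w
Q = 173005 (Q = 77344 - 1*(-95661) = 77344 + 95661 = 173005)
(A(y(6), -251) + Q)*(158479 + 12755) = ((2 + (-8 + 6)) + 173005)*(158479 + 12755) = ((2 - 2) + 173005)*171234 = (0 + 173005)*171234 = 173005*171234 = 29624338170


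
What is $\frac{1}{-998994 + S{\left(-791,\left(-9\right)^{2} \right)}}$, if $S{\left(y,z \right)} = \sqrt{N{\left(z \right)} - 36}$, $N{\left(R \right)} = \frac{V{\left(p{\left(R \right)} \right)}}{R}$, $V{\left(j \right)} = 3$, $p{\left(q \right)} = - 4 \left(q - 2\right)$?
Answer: $- \frac{26972838}{26945703325943} - \frac{3 i \sqrt{2913}}{26945703325943} \approx -1.001 \cdot 10^{-6} - 6.009 \cdot 10^{-12} i$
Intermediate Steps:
$p{\left(q \right)} = 8 - 4 q$ ($p{\left(q \right)} = - 4 \left(-2 + q\right) = 8 - 4 q$)
$N{\left(R \right)} = \frac{3}{R}$
$S{\left(y,z \right)} = \sqrt{-36 + \frac{3}{z}}$ ($S{\left(y,z \right)} = \sqrt{\frac{3}{z} - 36} = \sqrt{-36 + \frac{3}{z}}$)
$\frac{1}{-998994 + S{\left(-791,\left(-9\right)^{2} \right)}} = \frac{1}{-998994 + \sqrt{-36 + \frac{3}{\left(-9\right)^{2}}}} = \frac{1}{-998994 + \sqrt{-36 + \frac{3}{81}}} = \frac{1}{-998994 + \sqrt{-36 + 3 \cdot \frac{1}{81}}} = \frac{1}{-998994 + \sqrt{-36 + \frac{1}{27}}} = \frac{1}{-998994 + \sqrt{- \frac{971}{27}}} = \frac{1}{-998994 + \frac{i \sqrt{2913}}{9}}$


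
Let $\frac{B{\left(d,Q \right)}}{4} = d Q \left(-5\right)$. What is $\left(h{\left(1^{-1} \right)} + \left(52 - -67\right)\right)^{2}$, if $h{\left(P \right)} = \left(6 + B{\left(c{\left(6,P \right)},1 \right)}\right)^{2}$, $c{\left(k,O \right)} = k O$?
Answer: $172003225$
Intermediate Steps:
$c{\left(k,O \right)} = O k$
$B{\left(d,Q \right)} = - 20 Q d$ ($B{\left(d,Q \right)} = 4 d Q \left(-5\right) = 4 Q d \left(-5\right) = 4 \left(- 5 Q d\right) = - 20 Q d$)
$h{\left(P \right)} = \left(6 - 120 P\right)^{2}$ ($h{\left(P \right)} = \left(6 - 20 P 6\right)^{2} = \left(6 - 20 \cdot 6 P\right)^{2} = \left(6 - 120 P\right)^{2}$)
$\left(h{\left(1^{-1} \right)} + \left(52 - -67\right)\right)^{2} = \left(36 \left(-1 + \frac{20}{1}\right)^{2} + \left(52 - -67\right)\right)^{2} = \left(36 \left(-1 + 20 \cdot 1\right)^{2} + \left(52 + 67\right)\right)^{2} = \left(36 \left(-1 + 20\right)^{2} + 119\right)^{2} = \left(36 \cdot 19^{2} + 119\right)^{2} = \left(36 \cdot 361 + 119\right)^{2} = \left(12996 + 119\right)^{2} = 13115^{2} = 172003225$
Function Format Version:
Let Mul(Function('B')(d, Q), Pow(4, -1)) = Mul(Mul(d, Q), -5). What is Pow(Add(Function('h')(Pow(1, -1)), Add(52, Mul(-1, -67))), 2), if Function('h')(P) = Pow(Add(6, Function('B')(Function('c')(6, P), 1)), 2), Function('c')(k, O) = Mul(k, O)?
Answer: 172003225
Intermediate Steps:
Function('c')(k, O) = Mul(O, k)
Function('B')(d, Q) = Mul(-20, Q, d) (Function('B')(d, Q) = Mul(4, Mul(Mul(d, Q), -5)) = Mul(4, Mul(Mul(Q, d), -5)) = Mul(4, Mul(-5, Q, d)) = Mul(-20, Q, d))
Function('h')(P) = Pow(Add(6, Mul(-120, P)), 2) (Function('h')(P) = Pow(Add(6, Mul(-20, 1, Mul(P, 6))), 2) = Pow(Add(6, Mul(-20, 1, Mul(6, P))), 2) = Pow(Add(6, Mul(-120, P)), 2))
Pow(Add(Function('h')(Pow(1, -1)), Add(52, Mul(-1, -67))), 2) = Pow(Add(Mul(36, Pow(Add(-1, Mul(20, Pow(1, -1))), 2)), Add(52, Mul(-1, -67))), 2) = Pow(Add(Mul(36, Pow(Add(-1, Mul(20, 1)), 2)), Add(52, 67)), 2) = Pow(Add(Mul(36, Pow(Add(-1, 20), 2)), 119), 2) = Pow(Add(Mul(36, Pow(19, 2)), 119), 2) = Pow(Add(Mul(36, 361), 119), 2) = Pow(Add(12996, 119), 2) = Pow(13115, 2) = 172003225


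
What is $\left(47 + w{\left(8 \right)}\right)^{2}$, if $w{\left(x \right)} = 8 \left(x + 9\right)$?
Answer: $33489$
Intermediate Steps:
$w{\left(x \right)} = 72 + 8 x$ ($w{\left(x \right)} = 8 \left(9 + x\right) = 72 + 8 x$)
$\left(47 + w{\left(8 \right)}\right)^{2} = \left(47 + \left(72 + 8 \cdot 8\right)\right)^{2} = \left(47 + \left(72 + 64\right)\right)^{2} = \left(47 + 136\right)^{2} = 183^{2} = 33489$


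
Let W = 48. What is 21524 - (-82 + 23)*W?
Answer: 24356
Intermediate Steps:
21524 - (-82 + 23)*W = 21524 - (-82 + 23)*48 = 21524 - (-59)*48 = 21524 - 1*(-2832) = 21524 + 2832 = 24356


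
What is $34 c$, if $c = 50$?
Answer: $1700$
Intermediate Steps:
$34 c = 34 \cdot 50 = 1700$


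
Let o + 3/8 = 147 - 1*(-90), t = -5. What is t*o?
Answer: -9465/8 ≈ -1183.1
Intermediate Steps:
o = 1893/8 (o = -3/8 + (147 - 1*(-90)) = -3/8 + (147 + 90) = -3/8 + 237 = 1893/8 ≈ 236.63)
t*o = -5*1893/8 = -9465/8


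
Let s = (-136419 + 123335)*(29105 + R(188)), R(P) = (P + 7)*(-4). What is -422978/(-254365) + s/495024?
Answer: -23514844627007/31479194940 ≈ -747.00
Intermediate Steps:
R(P) = -28 - 4*P (R(P) = (7 + P)*(-4) = -28 - 4*P)
s = -370604300 (s = (-136419 + 123335)*(29105 + (-28 - 4*188)) = -13084*(29105 + (-28 - 752)) = -13084*(29105 - 780) = -13084*28325 = -370604300)
-422978/(-254365) + s/495024 = -422978/(-254365) - 370604300/495024 = -422978*(-1/254365) - 370604300*1/495024 = 422978/254365 - 92651075/123756 = -23514844627007/31479194940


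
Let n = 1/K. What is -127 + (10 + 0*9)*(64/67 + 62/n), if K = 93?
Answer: 3855351/67 ≈ 57543.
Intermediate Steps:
n = 1/93 ≈ 0.010753
-127 + (10 + 0*9)*(64/67 + 62/n) = -127 + (10 + 0*9)*(64/67 + 62/(1/93)) = -127 + (10 + 0)*(64*(1/67) + 62*93) = -127 + 10*(64/67 + 5766) = -127 + 10*(386386/67) = -127 + 3863860/67 = 3855351/67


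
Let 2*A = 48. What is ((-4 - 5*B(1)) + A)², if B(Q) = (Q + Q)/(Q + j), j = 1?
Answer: 225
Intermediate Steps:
A = 24 (A = (½)*48 = 24)
B(Q) = 2*Q/(1 + Q) (B(Q) = (Q + Q)/(Q + 1) = (2*Q)/(1 + Q) = 2*Q/(1 + Q))
((-4 - 5*B(1)) + A)² = ((-4 - 10/(1 + 1)) + 24)² = ((-4 - 10/2) + 24)² = ((-4 - 5*1) + 24)² = ((-4 - 5) + 24)² = (-9 + 24)² = 15² = 225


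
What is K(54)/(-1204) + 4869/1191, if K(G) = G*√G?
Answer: 1623/397 - 81*√6/602 ≈ 3.7586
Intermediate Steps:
K(G) = G^(3/2)
K(54)/(-1204) + 4869/1191 = 54^(3/2)/(-1204) + 4869/1191 = (162*√6)*(-1/1204) + 4869*(1/1191) = -81*√6/602 + 1623/397 = 1623/397 - 81*√6/602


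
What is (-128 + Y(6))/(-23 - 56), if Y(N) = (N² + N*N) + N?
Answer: 50/79 ≈ 0.63291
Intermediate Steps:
Y(N) = N + 2*N² (Y(N) = (N² + N²) + N = 2*N² + N = N + 2*N²)
(-128 + Y(6))/(-23 - 56) = (-128 + 6*(1 + 2*6))/(-23 - 56) = (-128 + 6*(1 + 12))/(-79) = (-128 + 6*13)*(-1/79) = (-128 + 78)*(-1/79) = -50*(-1/79) = 50/79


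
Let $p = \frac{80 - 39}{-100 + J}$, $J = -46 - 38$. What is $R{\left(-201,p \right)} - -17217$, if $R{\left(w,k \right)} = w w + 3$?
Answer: $57621$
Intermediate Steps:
$J = -84$ ($J = -46 - 38 = -84$)
$p = - \frac{41}{184}$ ($p = \frac{80 - 39}{-100 - 84} = \frac{41}{-184} = 41 \left(- \frac{1}{184}\right) = - \frac{41}{184} \approx -0.22283$)
$R{\left(w,k \right)} = 3 + w^{2}$ ($R{\left(w,k \right)} = w^{2} + 3 = 3 + w^{2}$)
$R{\left(-201,p \right)} - -17217 = \left(3 + \left(-201\right)^{2}\right) - -17217 = \left(3 + 40401\right) + 17217 = 40404 + 17217 = 57621$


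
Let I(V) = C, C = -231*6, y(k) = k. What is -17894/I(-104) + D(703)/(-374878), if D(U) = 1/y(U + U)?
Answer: 673681578929/52180768332 ≈ 12.911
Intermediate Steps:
C = -1386
I(V) = -1386
D(U) = 1/(2*U) (D(U) = 1/(U + U) = 1/(2*U))
-17894/I(-104) + D(703)/(-374878) = -17894/(-1386) + ((1/2)/703)/(-374878) = -17894*(-1/1386) + ((1/2)*(1/703))*(-1/374878) = 8947/693 + (1/1406)*(-1/374878) = 8947/693 - 1/527078468 = 673681578929/52180768332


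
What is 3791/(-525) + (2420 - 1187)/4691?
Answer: -17136256/2462775 ≈ -6.9581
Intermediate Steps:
3791/(-525) + (2420 - 1187)/4691 = 3791*(-1/525) + 1233*(1/4691) = -3791/525 + 1233/4691 = -17136256/2462775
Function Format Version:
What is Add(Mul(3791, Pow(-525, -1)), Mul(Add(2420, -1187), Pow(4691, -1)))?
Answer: Rational(-17136256, 2462775) ≈ -6.9581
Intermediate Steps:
Add(Mul(3791, Pow(-525, -1)), Mul(Add(2420, -1187), Pow(4691, -1))) = Add(Mul(3791, Rational(-1, 525)), Mul(1233, Rational(1, 4691))) = Add(Rational(-3791, 525), Rational(1233, 4691)) = Rational(-17136256, 2462775)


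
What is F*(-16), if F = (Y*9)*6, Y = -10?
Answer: 8640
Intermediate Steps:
F = -540 (F = -10*9*6 = -90*6 = -540)
F*(-16) = -540*(-16) = 8640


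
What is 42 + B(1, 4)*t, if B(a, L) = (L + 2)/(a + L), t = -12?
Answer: 138/5 ≈ 27.600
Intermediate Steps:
B(a, L) = (2 + L)/(L + a)
42 + B(1, 4)*t = 42 + ((2 + 4)/(4 + 1))*(-12) = 42 + (6/5)*(-12) = 42 - 72/5 = 138/5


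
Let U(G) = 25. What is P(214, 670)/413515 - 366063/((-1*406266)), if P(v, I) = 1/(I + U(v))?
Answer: 35067972236847/38919324689350 ≈ 0.90104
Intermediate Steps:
P(v, I) = 1/(25 + I) (P(v, I) = 1/(I + 25) = 1/(25 + I))
P(214, 670)/413515 - 366063/((-1*406266)) = 1/((25 + 670)*413515) - 366063/((-1*406266)) = (1/413515)/695 - 366063/(-406266) = (1/695)*(1/413515) - 366063*(-1/406266) = 1/287392925 + 122021/135422 = 35067972236847/38919324689350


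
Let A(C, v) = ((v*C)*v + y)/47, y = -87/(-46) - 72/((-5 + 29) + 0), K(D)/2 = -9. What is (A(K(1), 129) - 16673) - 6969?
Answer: -64892803/2162 ≈ -30015.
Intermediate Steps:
K(D) = -18 (K(D) = 2*(-9) = -18)
y = -51/46 (y = -87*(-1/46) - 72/(24 + 0) = 87/46 - 72/24 = 87/46 - 72*1/24 = 87/46 - 3 = -51/46 ≈ -1.1087)
A(C, v) = -51/2162 + C*v²/47 (A(C, v) = ((v*C)*v - 51/46)/47 = ((C*v)*v - 51/46)*(1/47) = (C*v² - 51/46)*(1/47) = (-51/46 + C*v²)*(1/47) = -51/2162 + C*v²/47)
(A(K(1), 129) - 16673) - 6969 = ((-51/2162 + (1/47)*(-18)*129²) - 16673) - 6969 = ((-51/2162 + (1/47)*(-18)*16641) - 16673) - 6969 = ((-51/2162 - 299538/47) - 16673) - 6969 = (-13778799/2162 - 16673) - 6969 = -49825825/2162 - 6969 = -64892803/2162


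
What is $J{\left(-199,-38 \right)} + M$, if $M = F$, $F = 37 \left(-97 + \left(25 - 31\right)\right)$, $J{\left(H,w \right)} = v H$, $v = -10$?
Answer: $-1821$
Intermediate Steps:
$J{\left(H,w \right)} = - 10 H$
$F = -3811$ ($F = 37 \left(-97 + \left(25 - 31\right)\right) = 37 \left(-97 - 6\right) = 37 \left(-103\right) = -3811$)
$M = -3811$
$J{\left(-199,-38 \right)} + M = \left(-10\right) \left(-199\right) - 3811 = 1990 - 3811 = -1821$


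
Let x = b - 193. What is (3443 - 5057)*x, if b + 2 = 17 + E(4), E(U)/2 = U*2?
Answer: 261468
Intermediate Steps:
E(U) = 4*U (E(U) = 2*(U*2) = 2*(2*U) = 4*U)
b = 31 (b = -2 + (17 + 4*4) = -2 + (17 + 16) = -2 + 33 = 31)
x = -162 (x = 31 - 193 = -162)
(3443 - 5057)*x = (3443 - 5057)*(-162) = -1614*(-162) = 261468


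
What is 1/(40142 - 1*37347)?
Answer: 1/2795 ≈ 0.00035778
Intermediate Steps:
1/(40142 - 1*37347) = 1/(40142 - 37347) = 1/2795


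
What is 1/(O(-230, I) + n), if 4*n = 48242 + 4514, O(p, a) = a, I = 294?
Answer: 1/13483 ≈ 7.4168e-5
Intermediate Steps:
n = 13189 (n = (48242 + 4514)/4 = (1/4)*52756 = 13189)
1/(O(-230, I) + n) = 1/(294 + 13189) = 1/13483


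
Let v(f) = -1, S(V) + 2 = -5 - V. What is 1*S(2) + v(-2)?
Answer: -10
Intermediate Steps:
S(V) = -7 - V (S(V) = -2 + (-5 - V) = -7 - V)
1*S(2) + v(-2) = 1*(-7 - 1*2) - 1 = 1*(-7 - 2) - 1 = 1*(-9) - 1 = -9 - 1 = -10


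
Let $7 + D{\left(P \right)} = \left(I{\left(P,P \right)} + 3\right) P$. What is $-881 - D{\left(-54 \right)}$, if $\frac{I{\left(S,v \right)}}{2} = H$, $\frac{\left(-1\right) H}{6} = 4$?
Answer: $-3304$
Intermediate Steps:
$H = -24$ ($H = \left(-6\right) 4 = -24$)
$I{\left(S,v \right)} = -48$ ($I{\left(S,v \right)} = 2 \left(-24\right) = -48$)
$D{\left(P \right)} = -7 - 45 P$ ($D{\left(P \right)} = -7 + \left(-48 + 3\right) P = -7 - 45 P$)
$-881 - D{\left(-54 \right)} = -881 - \left(-7 - -2430\right) = -881 - \left(-7 + 2430\right) = -881 - 2423 = -3304$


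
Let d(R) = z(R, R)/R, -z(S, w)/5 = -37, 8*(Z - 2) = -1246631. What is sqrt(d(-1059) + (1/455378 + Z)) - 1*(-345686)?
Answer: 345686 + I*sqrt(144956885868786487663398)/964490604 ≈ 3.4569e+5 + 394.75*I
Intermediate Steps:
Z = -1246615/8 (Z = 2 + (1/8)*(-1246631) = 2 - 1246631/8 = -1246615/8 ≈ -1.5583e+5)
z(S, w) = 185 (z(S, w) = -5*(-37) = 185)
d(R) = 185/R
sqrt(d(-1059) + (1/455378 + Z)) - 1*(-345686) = sqrt(185/(-1059) + (1/455378 - 1246615/8)) - 1*(-345686) = sqrt(185*(-1/1059) + (1/455378 - 1246615/8)) + 345686 = sqrt(-185/1059 - 283840522731/1821512) + 345686 = sqrt(-300587450551849/1928981208) + 345686 = I*sqrt(144956885868786487663398)/964490604 + 345686 = 345686 + I*sqrt(144956885868786487663398)/964490604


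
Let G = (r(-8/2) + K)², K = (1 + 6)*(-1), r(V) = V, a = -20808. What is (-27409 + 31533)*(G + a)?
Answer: -85313188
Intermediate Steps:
K = -7 (K = 7*(-1) = -7)
G = 121 (G = (-8/2 - 7)² = (-8*½ - 7)² = (-4 - 7)² = (-11)² = 121)
(-27409 + 31533)*(G + a) = (-27409 + 31533)*(121 - 20808) = 4124*(-20687) = -85313188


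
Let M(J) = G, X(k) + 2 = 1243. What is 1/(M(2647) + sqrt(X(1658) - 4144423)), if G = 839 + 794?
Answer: 1633/6809871 - I*sqrt(4143182)/6809871 ≈ 0.0002398 - 0.0002989*I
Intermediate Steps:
G = 1633
X(k) = 1241 (X(k) = -2 + 1243 = 1241)
M(J) = 1633
1/(M(2647) + sqrt(X(1658) - 4144423)) = 1/(1633 + sqrt(1241 - 4144423)) = 1/(1633 + sqrt(-4143182)) = 1/(1633 + I*sqrt(4143182))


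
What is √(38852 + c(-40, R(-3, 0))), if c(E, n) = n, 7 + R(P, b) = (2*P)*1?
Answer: √38839 ≈ 197.08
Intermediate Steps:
R(P, b) = -7 + 2*P (R(P, b) = -7 + (2*P)*1 = -7 + 2*P)
√(38852 + c(-40, R(-3, 0))) = √(38852 + (-7 + 2*(-3))) = √(38852 + (-7 - 6)) = √(38852 - 13) = √38839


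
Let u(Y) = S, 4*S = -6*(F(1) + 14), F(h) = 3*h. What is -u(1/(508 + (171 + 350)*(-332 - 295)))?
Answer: 51/2 ≈ 25.500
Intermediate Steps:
S = -51/2 (S = (-6*(3*1 + 14))/4 = (-6*(3 + 14))/4 = (-6*17)/4 = (¼)*(-102) = -51/2 ≈ -25.500)
u(Y) = -51/2
-u(1/(508 + (171 + 350)*(-332 - 295))) = -1*(-51/2) = 51/2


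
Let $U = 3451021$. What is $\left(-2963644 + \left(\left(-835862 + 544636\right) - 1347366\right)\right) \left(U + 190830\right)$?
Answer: $-16760657778836$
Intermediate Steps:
$\left(-2963644 + \left(\left(-835862 + 544636\right) - 1347366\right)\right) \left(U + 190830\right) = \left(-2963644 + \left(\left(-835862 + 544636\right) - 1347366\right)\right) \left(3451021 + 190830\right) = \left(-2963644 - 1638592\right) 3641851 = \left(-4602236\right) 3641851 = -16760657778836$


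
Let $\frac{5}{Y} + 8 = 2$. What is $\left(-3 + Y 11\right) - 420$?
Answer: $- \frac{2593}{6} \approx -432.17$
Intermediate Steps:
$Y = - \frac{5}{6}$ ($Y = \frac{5}{-8 + 2} = \frac{5}{-6} = 5 \left(- \frac{1}{6}\right) = - \frac{5}{6} \approx -0.83333$)
$\left(-3 + Y 11\right) - 420 = \left(-3 - \frac{55}{6}\right) - 420 = - \frac{73}{6} - 420 = - \frac{2593}{6}$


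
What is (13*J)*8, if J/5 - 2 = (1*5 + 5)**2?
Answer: 53040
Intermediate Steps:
J = 510 (J = 10 + 5*(1*5 + 5)**2 = 10 + 5*(5 + 5)**2 = 10 + 5*10**2 = 10 + 5*100 = 10 + 500 = 510)
(13*J)*8 = (13*510)*8 = 6630*8 = 53040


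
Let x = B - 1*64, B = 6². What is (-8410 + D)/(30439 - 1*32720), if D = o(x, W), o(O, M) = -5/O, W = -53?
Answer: 235475/63868 ≈ 3.6869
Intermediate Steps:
B = 36
x = -28 (x = 36 - 1*64 = 36 - 64 = -28)
D = 5/28 (D = -5/(-28) = -5*(-1/28) = 5/28 ≈ 0.17857)
(-8410 + D)/(30439 - 1*32720) = (-8410 + 5/28)/(30439 - 1*32720) = -235475/(28*(30439 - 32720)) = -235475/28/(-2281) = -235475/28*(-1/2281) = 235475/63868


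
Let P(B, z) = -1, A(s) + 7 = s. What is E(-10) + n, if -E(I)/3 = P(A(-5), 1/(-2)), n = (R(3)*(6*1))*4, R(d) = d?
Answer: 75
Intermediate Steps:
A(s) = -7 + s
n = 72 (n = (3*(6*1))*4 = (3*6)*4 = 18*4 = 72)
E(I) = 3 (E(I) = -3*(-1) = 3)
E(-10) + n = 3 + 72 = 75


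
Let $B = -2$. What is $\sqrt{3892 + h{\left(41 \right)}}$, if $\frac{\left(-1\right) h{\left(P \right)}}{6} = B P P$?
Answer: $16 \sqrt{94} \approx 155.13$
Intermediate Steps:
$h{\left(P \right)} = 12 P^{2}$ ($h{\left(P \right)} = - 6 - 2 P P = - 6 \left(- 2 P^{2}\right) = 12 P^{2}$)
$\sqrt{3892 + h{\left(41 \right)}} = \sqrt{3892 + 12 \cdot 41^{2}} = \sqrt{3892 + 12 \cdot 1681} = \sqrt{3892 + 20172} = \sqrt{24064} = 16 \sqrt{94}$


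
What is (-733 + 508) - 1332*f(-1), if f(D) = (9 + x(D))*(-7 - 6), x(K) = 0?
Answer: 155619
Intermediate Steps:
f(D) = -117 (f(D) = (9 + 0)*(-7 - 6) = 9*(-13) = -117)
(-733 + 508) - 1332*f(-1) = (-733 + 508) - 1332*(-117) = -225 + 155844 = 155619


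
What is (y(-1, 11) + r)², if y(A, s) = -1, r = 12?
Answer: 121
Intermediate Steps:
(y(-1, 11) + r)² = (-1 + 12)² = 11² = 121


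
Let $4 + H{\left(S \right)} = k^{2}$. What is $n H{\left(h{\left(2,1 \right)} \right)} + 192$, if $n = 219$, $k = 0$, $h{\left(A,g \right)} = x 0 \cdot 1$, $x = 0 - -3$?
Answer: $-684$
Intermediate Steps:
$x = 3$ ($x = 0 + 3 = 3$)
$h{\left(A,g \right)} = 0$ ($h{\left(A,g \right)} = 3 \cdot 0 \cdot 1 = 0 \cdot 1 = 0$)
$H{\left(S \right)} = -4$ ($H{\left(S \right)} = -4 + 0^{2} = -4 + 0 = -4$)
$n H{\left(h{\left(2,1 \right)} \right)} + 192 = 219 \left(-4\right) + 192 = -876 + 192 = -684$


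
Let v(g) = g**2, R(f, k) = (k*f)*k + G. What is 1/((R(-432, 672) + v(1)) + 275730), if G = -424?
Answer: -1/194808981 ≈ -5.1332e-9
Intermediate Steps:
R(f, k) = -424 + f*k**2 (R(f, k) = (k*f)*k - 424 = (f*k)*k - 424 = f*k**2 - 424 = -424 + f*k**2)
1/((R(-432, 672) + v(1)) + 275730) = 1/(((-424 - 432*672**2) + 1**2) + 275730) = 1/(((-424 - 432*451584) + 1) + 275730) = 1/(((-424 - 195084288) + 1) + 275730) = 1/((-195084712 + 1) + 275730) = 1/(-195084711 + 275730) = 1/(-194808981) = -1/194808981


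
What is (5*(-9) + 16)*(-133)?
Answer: 3857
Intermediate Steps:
(5*(-9) + 16)*(-133) = (-45 + 16)*(-133) = -29*(-133) = 3857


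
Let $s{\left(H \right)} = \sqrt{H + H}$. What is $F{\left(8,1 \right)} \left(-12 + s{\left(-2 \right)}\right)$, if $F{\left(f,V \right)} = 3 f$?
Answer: $-288 + 48 i \approx -288.0 + 48.0 i$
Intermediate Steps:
$s{\left(H \right)} = \sqrt{2} \sqrt{H}$ ($s{\left(H \right)} = \sqrt{2 H} = \sqrt{2} \sqrt{H}$)
$F{\left(8,1 \right)} \left(-12 + s{\left(-2 \right)}\right) = 3 \cdot 8 \left(-12 + \sqrt{2} \sqrt{-2}\right) = 24 \left(-12 + \sqrt{2} i \sqrt{2}\right) = 24 \left(-12 + 2 i\right) = -288 + 48 i$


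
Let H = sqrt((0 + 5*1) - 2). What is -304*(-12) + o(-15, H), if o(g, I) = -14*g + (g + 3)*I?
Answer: 3858 - 12*sqrt(3) ≈ 3837.2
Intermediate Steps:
H = sqrt(3) (H = sqrt((0 + 5) - 2) = sqrt(5 - 2) = sqrt(3) ≈ 1.7320)
o(g, I) = -14*g + I*(3 + g) (o(g, I) = -14*g + (3 + g)*I = -14*g + I*(3 + g))
-304*(-12) + o(-15, H) = -304*(-12) + (-14*(-15) + 3*sqrt(3) + sqrt(3)*(-15)) = 3648 + (210 + 3*sqrt(3) - 15*sqrt(3)) = 3648 + (210 - 12*sqrt(3)) = 3858 - 12*sqrt(3)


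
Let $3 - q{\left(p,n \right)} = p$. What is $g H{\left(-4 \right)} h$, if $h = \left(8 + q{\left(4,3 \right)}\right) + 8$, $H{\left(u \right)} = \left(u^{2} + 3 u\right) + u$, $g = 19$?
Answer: $0$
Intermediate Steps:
$H{\left(u \right)} = u^{2} + 4 u$
$q{\left(p,n \right)} = 3 - p$
$h = 15$ ($h = \left(8 + \left(3 - 4\right)\right) + 8 = \left(8 - 1\right) + 8 = 7 + 8 = 15$)
$g H{\left(-4 \right)} h = 19 \left(- 4 \left(4 - 4\right)\right) 15 = 19 \left(\left(-4\right) 0\right) 15 = 19 \cdot 0 \cdot 15 = 0 \cdot 15 = 0$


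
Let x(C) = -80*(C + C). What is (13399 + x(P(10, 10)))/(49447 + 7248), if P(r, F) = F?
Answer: 513/2465 ≈ 0.20811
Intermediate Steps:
x(C) = -160*C
(13399 + x(P(10, 10)))/(49447 + 7248) = (13399 - 160*10)/(49447 + 7248) = (13399 - 1600)/56695 = 11799*(1/56695) = 513/2465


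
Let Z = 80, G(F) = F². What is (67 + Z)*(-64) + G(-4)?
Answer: -9392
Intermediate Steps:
(67 + Z)*(-64) + G(-4) = (67 + 80)*(-64) + (-4)² = 147*(-64) + 16 = -9408 + 16 = -9392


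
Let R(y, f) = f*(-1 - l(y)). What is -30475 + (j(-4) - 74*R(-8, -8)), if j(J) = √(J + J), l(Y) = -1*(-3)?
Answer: -32843 + 2*I*√2 ≈ -32843.0 + 2.8284*I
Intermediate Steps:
l(Y) = 3
j(J) = √2*√J (j(J) = √(2*J) = √2*√J)
R(y, f) = -4*f (R(y, f) = f*(-1 - 1*3) = f*(-1 - 3) = f*(-4) = -4*f)
-30475 + (j(-4) - 74*R(-8, -8)) = -30475 + (√2*√(-4) - (-296)*(-8)) = -30475 + (√2*(2*I) - 74*32) = -30475 + (2*I*√2 - 2368) = -30475 + (-2368 + 2*I*√2) = -32843 + 2*I*√2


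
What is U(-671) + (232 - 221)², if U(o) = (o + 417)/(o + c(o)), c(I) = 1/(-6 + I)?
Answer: 27569193/227134 ≈ 121.38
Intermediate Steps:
U(o) = (417 + o)/(o + 1/(-6 + o)) (U(o) = (o + 417)/(o + 1/(-6 + o)) = (417 + o)/(o + 1/(-6 + o)))
U(-671) + (232 - 221)² = (-6 - 671)*(417 - 671)/(1 - 671*(-6 - 671)) + (232 - 221)² = -677*(-254)/(1 - 671*(-677)) + 11² = -677*(-254)/(1 + 454267) + 121 = -677*(-254)/454268 + 121 = (1/454268)*(-677)*(-254) + 121 = 85979/227134 + 121 = 27569193/227134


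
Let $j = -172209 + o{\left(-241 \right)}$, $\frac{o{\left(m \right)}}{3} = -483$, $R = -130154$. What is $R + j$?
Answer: $-303812$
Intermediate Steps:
$o{\left(m \right)} = -1449$ ($o{\left(m \right)} = 3 \left(-483\right) = -1449$)
$j = -173658$ ($j = -172209 - 1449 = -173658$)
$R + j = -130154 - 173658 = -303812$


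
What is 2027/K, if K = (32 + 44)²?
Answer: 2027/5776 ≈ 0.35093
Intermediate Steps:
K = 5776 (K = 76² = 5776)
2027/K = 2027/5776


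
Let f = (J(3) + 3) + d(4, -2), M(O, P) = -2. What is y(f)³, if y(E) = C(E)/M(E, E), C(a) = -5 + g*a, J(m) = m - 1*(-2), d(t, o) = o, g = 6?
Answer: -29791/8 ≈ -3723.9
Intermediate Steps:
J(m) = 2 + m (J(m) = m + 2 = 2 + m)
C(a) = -5 + 6*a
f = 6 (f = ((2 + 3) + 3) - 2 = (5 + 3) - 2 = 8 - 2 = 6)
y(E) = 5/2 - 3*E (y(E) = (-5 + 6*E)/(-2) = (-5 + 6*E)*(-½) = 5/2 - 3*E)
y(f)³ = (5/2 - 3*6)³ = (5/2 - 18)³ = (-31/2)³ = -29791/8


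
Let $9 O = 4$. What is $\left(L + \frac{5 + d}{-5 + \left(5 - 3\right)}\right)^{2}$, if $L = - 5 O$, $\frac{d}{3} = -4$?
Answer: $\frac{1}{81} \approx 0.012346$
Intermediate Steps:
$O = \frac{4}{9}$ ($O = \frac{1}{9} \cdot 4 = \frac{4}{9} \approx 0.44444$)
$d = -12$ ($d = 3 \left(-4\right) = -12$)
$L = - \frac{20}{9}$ ($L = \left(-5\right) \frac{4}{9} = - \frac{20}{9} \approx -2.2222$)
$\left(L + \frac{5 + d}{-5 + \left(5 - 3\right)}\right)^{2} = \left(- \frac{20}{9} + \frac{5 - 12}{-5 + \left(5 - 3\right)}\right)^{2} = \left(- \frac{20}{9} - \frac{7}{-5 + 2}\right)^{2} = \left(- \frac{20}{9} - \frac{7}{-3}\right)^{2} = \left(- \frac{20}{9} - - \frac{7}{3}\right)^{2} = \left(- \frac{20}{9} + \frac{7}{3}\right)^{2} = \left(\frac{1}{9}\right)^{2} = \frac{1}{81}$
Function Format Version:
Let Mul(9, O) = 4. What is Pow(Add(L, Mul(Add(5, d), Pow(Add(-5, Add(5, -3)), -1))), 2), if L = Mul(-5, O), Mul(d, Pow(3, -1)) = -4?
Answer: Rational(1, 81) ≈ 0.012346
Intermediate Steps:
O = Rational(4, 9) (O = Mul(Rational(1, 9), 4) = Rational(4, 9) ≈ 0.44444)
d = -12 (d = Mul(3, -4) = -12)
L = Rational(-20, 9) (L = Mul(-5, Rational(4, 9)) = Rational(-20, 9) ≈ -2.2222)
Pow(Add(L, Mul(Add(5, d), Pow(Add(-5, Add(5, -3)), -1))), 2) = Pow(Add(Rational(-20, 9), Mul(Add(5, -12), Pow(Add(-5, Add(5, -3)), -1))), 2) = Pow(Add(Rational(-20, 9), Mul(-7, Pow(Add(-5, 2), -1))), 2) = Pow(Add(Rational(-20, 9), Mul(-7, Pow(-3, -1))), 2) = Pow(Add(Rational(-20, 9), Mul(-7, Rational(-1, 3))), 2) = Pow(Add(Rational(-20, 9), Rational(7, 3)), 2) = Pow(Rational(1, 9), 2) = Rational(1, 81)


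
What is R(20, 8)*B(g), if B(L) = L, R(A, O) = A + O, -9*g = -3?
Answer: 28/3 ≈ 9.3333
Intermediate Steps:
g = ⅓ (g = -⅑*(-3) = ⅓ ≈ 0.33333)
R(20, 8)*B(g) = (20 + 8)*(⅓) = 28*(⅓) = 28/3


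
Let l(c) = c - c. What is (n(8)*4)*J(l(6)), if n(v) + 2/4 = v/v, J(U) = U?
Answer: 0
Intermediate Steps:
l(c) = 0
n(v) = ½ (n(v) = -½ + v/v = -½ + 1 = ½)
(n(8)*4)*J(l(6)) = ((½)*4)*0 = 2*0 = 0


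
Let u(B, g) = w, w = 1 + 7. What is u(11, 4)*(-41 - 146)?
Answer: -1496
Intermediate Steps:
w = 8
u(B, g) = 8
u(11, 4)*(-41 - 146) = 8*(-41 - 146) = 8*(-187) = -1496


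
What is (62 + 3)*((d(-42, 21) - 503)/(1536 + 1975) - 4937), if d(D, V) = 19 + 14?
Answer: -1126728005/3511 ≈ -3.2091e+5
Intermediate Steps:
d(D, V) = 33
(62 + 3)*((d(-42, 21) - 503)/(1536 + 1975) - 4937) = (62 + 3)*((33 - 503)/(1536 + 1975) - 4937) = 65*(-470/3511 - 4937) = 65*(-17334277/3511) = -1126728005/3511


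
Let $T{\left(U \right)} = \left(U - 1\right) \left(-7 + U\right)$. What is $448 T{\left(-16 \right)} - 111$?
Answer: $175057$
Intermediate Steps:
$T{\left(U \right)} = \left(-1 + U\right) \left(-7 + U\right)$
$448 T{\left(-16 \right)} - 111 = 448 \left(7 + \left(-16\right)^{2} - -128\right) - 111 = 448 \left(7 + 256 + 128\right) - 111 = 448 \cdot 391 - 111 = 175168 - 111 = 175057$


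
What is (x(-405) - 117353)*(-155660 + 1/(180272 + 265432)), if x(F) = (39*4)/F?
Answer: 1099139835698277773/60170040 ≈ 1.8267e+10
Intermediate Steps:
x(F) = 156/F
(x(-405) - 117353)*(-155660 + 1/(180272 + 265432)) = (156/(-405) - 117353)*(-155660 + 1/(180272 + 265432)) = (156*(-1/405) - 117353)*(-155660 + 1/445704) = (-52/135 - 117353)*(-155660 + 1/445704) = -15842707/135*(-69378284639/445704) = 1099139835698277773/60170040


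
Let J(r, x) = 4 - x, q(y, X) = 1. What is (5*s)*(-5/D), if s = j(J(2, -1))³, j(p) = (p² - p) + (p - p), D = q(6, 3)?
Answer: -200000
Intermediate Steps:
D = 1
j(p) = p² - p (j(p) = (p² - p) + 0 = p² - p)
s = 8000 (s = ((4 - 1*(-1))*(-1 + (4 - 1*(-1))))³ = ((4 + 1)*(-1 + (4 + 1)))³ = (5*(-1 + 5))³ = (5*4)³ = 20³ = 8000)
(5*s)*(-5/D) = (5*8000)*(-5/1) = 40000*(-5*1) = 40000*(-5) = -200000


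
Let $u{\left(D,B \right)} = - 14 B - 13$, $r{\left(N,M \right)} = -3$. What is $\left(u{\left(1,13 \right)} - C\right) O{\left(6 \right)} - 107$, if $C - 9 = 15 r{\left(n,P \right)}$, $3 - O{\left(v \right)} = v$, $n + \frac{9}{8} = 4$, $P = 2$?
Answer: $370$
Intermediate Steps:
$n = \frac{23}{8}$ ($n = - \frac{9}{8} + 4 = \frac{23}{8} \approx 2.875$)
$u{\left(D,B \right)} = -13 - 14 B$
$O{\left(v \right)} = 3 - v$
$C = -36$ ($C = 9 + 15 \left(-3\right) = 9 - 45 = -36$)
$\left(u{\left(1,13 \right)} - C\right) O{\left(6 \right)} - 107 = \left(\left(-13 - 182\right) - -36\right) \left(3 - 6\right) - 107 = \left(\left(-13 - 182\right) + 36\right) \left(3 - 6\right) - 107 = \left(-195 + 36\right) \left(-3\right) - 107 = \left(-159\right) \left(-3\right) - 107 = 477 - 107 = 370$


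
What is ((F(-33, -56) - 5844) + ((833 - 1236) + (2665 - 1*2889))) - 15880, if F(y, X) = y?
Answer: -22384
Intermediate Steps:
((F(-33, -56) - 5844) + ((833 - 1236) + (2665 - 1*2889))) - 15880 = ((-33 - 5844) + ((833 - 1236) + (2665 - 1*2889))) - 15880 = (-5877 + (-403 + (2665 - 2889))) - 15880 = (-5877 + (-403 - 224)) - 15880 = (-5877 - 627) - 15880 = -6504 - 15880 = -22384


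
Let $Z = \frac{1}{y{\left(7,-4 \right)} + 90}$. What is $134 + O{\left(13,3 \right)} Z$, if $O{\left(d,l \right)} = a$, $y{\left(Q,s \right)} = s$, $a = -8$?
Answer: $\frac{5758}{43} \approx 133.91$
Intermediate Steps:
$O{\left(d,l \right)} = -8$
$Z = \frac{1}{86}$ ($Z = \frac{1}{-4 + 90} = \frac{1}{86} \approx 0.011628$)
$134 + O{\left(13,3 \right)} Z = 134 - \frac{4}{43} = \frac{5758}{43}$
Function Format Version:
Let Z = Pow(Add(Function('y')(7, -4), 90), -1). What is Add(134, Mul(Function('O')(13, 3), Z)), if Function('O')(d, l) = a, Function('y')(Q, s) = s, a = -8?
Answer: Rational(5758, 43) ≈ 133.91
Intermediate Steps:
Function('O')(d, l) = -8
Z = Rational(1, 86) (Z = Pow(Add(-4, 90), -1) = Pow(86, -1) = Rational(1, 86) ≈ 0.011628)
Add(134, Mul(Function('O')(13, 3), Z)) = Add(134, Mul(-8, Rational(1, 86))) = Add(134, Rational(-4, 43)) = Rational(5758, 43)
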